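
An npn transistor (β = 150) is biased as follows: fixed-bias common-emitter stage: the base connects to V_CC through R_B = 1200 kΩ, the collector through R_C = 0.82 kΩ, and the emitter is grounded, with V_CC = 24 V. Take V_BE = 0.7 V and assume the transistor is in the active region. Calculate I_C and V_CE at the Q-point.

I_C ≈ 2.9 mA, V_CE ≈ 22 V

Base loop: V_CC = I_B·R_B + V_BE, so I_B = (24 − 0.7)/1200 kΩ = 0.0194 mA.
In the active region I_C = β·I_B = 150 × 0.0194 = 2.91 mA.
Collector loop: V_CE = V_CC − I_C·R_C = 24 − 2.91×0.82 = 21.6 V.
Since V_CE = 21.6 V > V_CE(sat) ≈ 0.2 V, the transistor is in the active region as assumed.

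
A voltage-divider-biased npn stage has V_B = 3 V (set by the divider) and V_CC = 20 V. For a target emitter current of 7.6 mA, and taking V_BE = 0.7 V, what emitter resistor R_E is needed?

R_E ≈ 0.3 kΩ

V_E = V_B − V_BE = 3 − 0.7 = 2.3 V.
R_E = V_E / I_E = 2.3 / 7.6 = 0.303 kΩ.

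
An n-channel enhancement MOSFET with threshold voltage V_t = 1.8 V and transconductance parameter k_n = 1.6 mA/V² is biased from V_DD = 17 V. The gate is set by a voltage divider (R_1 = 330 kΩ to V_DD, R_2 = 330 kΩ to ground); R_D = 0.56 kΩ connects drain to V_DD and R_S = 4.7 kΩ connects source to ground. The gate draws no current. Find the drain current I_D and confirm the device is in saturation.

V_G = V_DD·R_2/(R_1+R_2) = 17×330/660 = 8.5 V.
Assume saturation: I_D = (k_n/2)(V_GS − V_t)² with V_GS = V_G − I_D·R_S = 8.5 − 4.7·I_D.
Substituting gives 17.7·I_D² − 51.4·I_D + 35.9 = 0, with roots I_D = 1.17 or 1.74 mA.
The root I_D = 1.74 mA gives V_GS = 0.326 V ≤ V_t, so take I_D = 1.17 mA.
Then V_GS = 3.01 V and V_DS = V_DD − I_D(R_D+R_S) = 17 − 1.17×5.26 = 10.9 V.
Saturation requires V_DS ≥ V_GS − V_t = 1.21 V; 10.9 ≥ 1.21 ✓.

I_D ≈ 1.2 mA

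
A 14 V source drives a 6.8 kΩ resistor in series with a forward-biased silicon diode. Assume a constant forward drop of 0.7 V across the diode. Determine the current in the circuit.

I ≈ 2 mA

KVL around the loop: 14 = V_D + I·R = 0.7 + I × 6.8 kΩ.
So I = (14 − 0.7) / 6.8 kΩ = 13.3 / 6.8 = 1.96 mA.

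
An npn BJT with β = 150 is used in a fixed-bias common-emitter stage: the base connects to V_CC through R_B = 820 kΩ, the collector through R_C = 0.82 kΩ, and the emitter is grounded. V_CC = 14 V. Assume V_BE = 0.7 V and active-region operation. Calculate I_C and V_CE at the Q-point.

I_C ≈ 2.4 mA, V_CE ≈ 12 V

Base loop: V_CC = I_B·R_B + V_BE, so I_B = (14 − 0.7)/820 kΩ = 0.0162 mA.
In the active region I_C = β·I_B = 150 × 0.0162 = 2.43 mA.
Collector loop: V_CE = V_CC − I_C·R_C = 14 − 2.43×0.82 = 12 V.
Since V_CE = 12 V > V_CE(sat) ≈ 0.2 V, the transistor is in the active region as assumed.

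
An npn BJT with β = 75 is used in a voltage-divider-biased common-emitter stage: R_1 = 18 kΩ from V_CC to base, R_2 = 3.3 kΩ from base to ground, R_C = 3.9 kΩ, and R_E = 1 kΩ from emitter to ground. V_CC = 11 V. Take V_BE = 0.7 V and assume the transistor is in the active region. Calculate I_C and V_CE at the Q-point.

I_C ≈ 0.96 mA, V_CE ≈ 6.3 V

Thevenize the base divider: V_Th = V_CC·R_2/(R_1+R_2) = 11×3.3/21.3 = 1.7 V, R_Th = R_1‖R_2 = 2.79 kΩ.
Base-emitter loop: V_Th = I_B·R_Th + V_BE + (β+1)I_B·R_E, so I_B = (1.7 − 0.7) / (2.79 + 76×1) = 0.0127 mA.
I_C = β·I_B = 75×0.0127 = 0.956 mA, and I_E = (β+1)I_B = 0.969 mA.
V_CE = V_CC − I_C·R_C − I_E·R_E = 11 − 0.956×3.9 − 0.969×1 = 6.3 V.
V_CE = 6.3 V > 0.2 V confirms active-region operation.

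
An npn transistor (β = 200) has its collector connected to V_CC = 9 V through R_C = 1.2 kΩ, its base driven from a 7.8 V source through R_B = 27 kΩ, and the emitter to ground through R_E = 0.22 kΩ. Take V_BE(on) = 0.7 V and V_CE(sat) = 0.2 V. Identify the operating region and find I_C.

saturation; I_C ≈ 6.2 mA

Assume active: I_B = (7.8 − 0.7)/(27 + 201×0.22) = 0.0997 mA, I_C = β·I_B = 19.9 mA.
Then V_CE = 9 − 19.9×1.2 − 20×0.22 = -19.3 V < 0.2 V — the active assumption fails.
Re-solve with V_CE = 0.2 V. KCL at the emitter: V_E/R_E = (V_BB−0.7−V_E)/R_B + (V_CC−0.2−V_E)/R_C, giving V_E = 1.4 V.
I_C = (V_CC − 0.2 − V_E)/R_C = (8.8 − 1.4)/1.2 = 6.16 mA.
Check: I_B = (7.1 − 1.4)/27 = 0.211 mA, and β·I_B = 42.2 mA > I_C, confirming saturation.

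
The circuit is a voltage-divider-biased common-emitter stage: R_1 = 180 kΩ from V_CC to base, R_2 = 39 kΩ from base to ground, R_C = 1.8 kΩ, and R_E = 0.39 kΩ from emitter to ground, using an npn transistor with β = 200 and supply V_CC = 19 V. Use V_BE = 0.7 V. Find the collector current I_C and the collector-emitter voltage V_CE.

Thevenize the base divider: V_Th = V_CC·R_2/(R_1+R_2) = 19×39/219 = 3.38 V, R_Th = R_1‖R_2 = 32.1 kΩ.
Base-emitter loop: V_Th = I_B·R_Th + V_BE + (β+1)I_B·R_E, so I_B = (3.38 − 0.7) / (32.1 + 201×0.39) = 0.0243 mA.
I_C = β·I_B = 200×0.0243 = 4.86 mA, and I_E = (β+1)I_B = 4.88 mA.
V_CE = V_CC − I_C·R_C − I_E·R_E = 19 − 4.86×1.8 − 4.88×0.39 = 8.35 V.
V_CE = 8.35 V > 0.2 V confirms active-region operation.

I_C ≈ 4.9 mA, V_CE ≈ 8.3 V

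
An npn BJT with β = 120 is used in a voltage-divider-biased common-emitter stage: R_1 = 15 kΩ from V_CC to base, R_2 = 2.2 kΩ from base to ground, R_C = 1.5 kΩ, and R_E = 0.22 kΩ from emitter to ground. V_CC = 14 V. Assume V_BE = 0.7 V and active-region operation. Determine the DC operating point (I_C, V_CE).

Thevenize the base divider: V_Th = V_CC·R_2/(R_1+R_2) = 14×2.2/17.2 = 1.79 V, R_Th = R_1‖R_2 = 1.92 kΩ.
Base-emitter loop: V_Th = I_B·R_Th + V_BE + (β+1)I_B·R_E, so I_B = (1.79 − 0.7) / (1.92 + 121×0.22) = 0.0382 mA.
I_C = β·I_B = 120×0.0382 = 4.59 mA, and I_E = (β+1)I_B = 4.62 mA.
V_CE = V_CC − I_C·R_C − I_E·R_E = 14 − 4.59×1.5 − 4.62×0.22 = 6.1 V.
V_CE = 6.1 V > 0.2 V confirms active-region operation.

I_C ≈ 4.6 mA, V_CE ≈ 6.1 V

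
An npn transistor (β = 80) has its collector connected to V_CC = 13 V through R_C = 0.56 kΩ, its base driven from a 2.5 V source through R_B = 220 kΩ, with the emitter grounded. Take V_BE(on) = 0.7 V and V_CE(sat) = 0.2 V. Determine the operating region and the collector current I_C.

active; I_C ≈ 0.65 mA

Assume active. Base-emitter loop: I_B = (V_BB − V_BE)/R_B = (2.5 − 0.7)/220 = 0.00818 mA.
I_C = β·I_B = 80×0.00818 = 0.655 mA.
V_CE = V_CC − I_C·R_C = 13 − 0.655×0.56 = 12.6 V > V_CE(sat), so the active-region assumption holds.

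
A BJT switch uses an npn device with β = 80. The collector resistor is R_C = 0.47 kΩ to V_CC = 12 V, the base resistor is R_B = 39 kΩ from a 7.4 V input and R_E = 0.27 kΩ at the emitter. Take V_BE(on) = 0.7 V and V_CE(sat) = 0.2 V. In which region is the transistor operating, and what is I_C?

Assume active. Base-emitter loop: I_B = (V_BB − V_BE)/(R_B + (β+1)R_E) = (7.4 − 0.7)/(39 + 81×0.27) = 0.11 mA.
I_C = β·I_B = 80×0.11 = 8.81 mA.
V_CE = V_CC − I_C·R_C − I_E·R_E = 12 − 8.81×0.47 − 8.92×0.27 = 5.45 V > V_CE(sat), so the active-region assumption holds.

active; I_C ≈ 8.8 mA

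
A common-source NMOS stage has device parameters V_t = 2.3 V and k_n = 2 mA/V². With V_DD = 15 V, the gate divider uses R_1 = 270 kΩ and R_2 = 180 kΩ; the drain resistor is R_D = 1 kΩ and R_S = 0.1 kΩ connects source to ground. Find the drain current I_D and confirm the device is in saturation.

V_G = V_DD·R_2/(R_1+R_2) = 15×180/450 = 6 V.
Assume saturation: I_D = (k_n/2)(V_GS − V_t)² with V_GS = V_G − I_D·R_S = 6 − 0.1·I_D.
Substituting gives 0.01·I_D² − 1.74·I_D + 13.7 = 0, with roots I_D = 8.26 or 166 mA.
The root I_D = 166 mA gives V_GS = -10.6 V ≤ V_t, so take I_D = 8.26 mA.
Then V_GS = 5.17 V and V_DS = V_DD − I_D(R_D+R_S) = 15 − 8.26×1.1 = 5.91 V.
Saturation requires V_DS ≥ V_GS − V_t = 2.87 V; 5.91 ≥ 2.87 ✓.

I_D ≈ 8.3 mA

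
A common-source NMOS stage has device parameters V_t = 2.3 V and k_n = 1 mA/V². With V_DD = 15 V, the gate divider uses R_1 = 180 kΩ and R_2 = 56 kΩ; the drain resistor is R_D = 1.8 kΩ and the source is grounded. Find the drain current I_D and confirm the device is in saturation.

V_G = V_DD·R_2/(R_1+R_2) = 15×56/236 = 3.56 V. With the source grounded, V_GS = V_G = 3.56 V.
Assume saturation: I_D = (k_n/2)(V_GS − V_t)² = (1/2)×(3.56 − 2.3)² = 0.5×1.26² = 0.793 mA.
V_DS = V_DD − I_D·R_D = 15 − 0.793×1.8 = 13.6 V.
Saturation requires V_DS ≥ V_GS − V_t = 1.26 V; 13.6 ≥ 1.26 ✓.

I_D ≈ 0.79 mA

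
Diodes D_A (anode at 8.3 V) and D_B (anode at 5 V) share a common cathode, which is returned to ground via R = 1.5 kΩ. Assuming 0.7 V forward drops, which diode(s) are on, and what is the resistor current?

Assume both conduct. Then node N would need to be at both 8.3−0.7 = 7.6 V and 5−0.7 = 4.3 V, which is impossible.
Assume only D_A conducts: V_N = 8.3 − 0.7 = 7.6 V, so I_R = 7.6/1.5 = 5.07 mA.
Check D_B: its anode-to-cathode voltage is 5 − 7.6 = -2.6 V < 0.7 V, so it is off. The assumption is consistent.

Only D_A conducts; I_R ≈ 5.1 mA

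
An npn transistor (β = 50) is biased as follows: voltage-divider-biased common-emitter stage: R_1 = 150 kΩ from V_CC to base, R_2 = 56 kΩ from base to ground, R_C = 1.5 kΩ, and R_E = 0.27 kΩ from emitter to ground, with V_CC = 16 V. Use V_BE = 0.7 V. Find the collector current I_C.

Thevenize the base divider: V_Th = V_CC·R_2/(R_1+R_2) = 16×56/206 = 4.35 V, R_Th = R_1‖R_2 = 40.8 kΩ.
Base-emitter loop: V_Th = I_B·R_Th + V_BE + (β+1)I_B·R_E, so I_B = (4.35 − 0.7) / (40.8 + 51×0.27) = 0.0669 mA.
I_C = β·I_B = 50×0.0669 = 3.35 mA, and I_E = (β+1)I_B = 3.41 mA.
V_CE = V_CC − I_C·R_C − I_E·R_E = 16 − 3.35×1.5 − 3.41×0.27 = 10.1 V.
V_CE = 10.1 V > 0.2 V confirms active-region operation.

I_C ≈ 3.3 mA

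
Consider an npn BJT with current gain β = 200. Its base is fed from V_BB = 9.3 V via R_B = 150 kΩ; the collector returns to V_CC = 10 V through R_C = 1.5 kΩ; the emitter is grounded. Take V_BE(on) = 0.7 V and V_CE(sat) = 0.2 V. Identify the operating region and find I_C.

Assume active: I_B = (9.3 − 0.7)/150 = 0.0573 mA, giving I_C = β·I_B = 11.5 mA.
But then V_CE = 10 − 11.5×1.5 = -7.2 V < V_CE(sat) = 0.2 V — impossible in the active region.
So the transistor is saturated. With V_CE = 0.2 V, I_C = (V_CC − 0.2)/R_C = 9.8/1.5 = 6.53 mA.
Check: β·I_B = 11.5 mA > I_C = 6.53 mA, confirming saturation.

saturation; I_C ≈ 6.5 mA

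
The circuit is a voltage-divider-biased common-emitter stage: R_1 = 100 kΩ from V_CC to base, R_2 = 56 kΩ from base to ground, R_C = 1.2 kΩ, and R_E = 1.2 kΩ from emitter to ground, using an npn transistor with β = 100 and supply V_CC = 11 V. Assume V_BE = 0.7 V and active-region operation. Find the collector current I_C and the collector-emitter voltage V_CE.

Thevenize the base divider: V_Th = V_CC·R_2/(R_1+R_2) = 11×56/156 = 3.95 V, R_Th = R_1‖R_2 = 35.9 kΩ.
Base-emitter loop: V_Th = I_B·R_Th + V_BE + (β+1)I_B·R_E, so I_B = (3.95 − 0.7) / (35.9 + 101×1.2) = 0.0207 mA.
I_C = β·I_B = 100×0.0207 = 2.07 mA, and I_E = (β+1)I_B = 2.09 mA.
V_CE = V_CC − I_C·R_C − I_E·R_E = 11 − 2.07×1.2 − 2.09×1.2 = 6.01 V.
V_CE = 6.01 V > 0.2 V confirms active-region operation.

I_C ≈ 2.1 mA, V_CE ≈ 6 V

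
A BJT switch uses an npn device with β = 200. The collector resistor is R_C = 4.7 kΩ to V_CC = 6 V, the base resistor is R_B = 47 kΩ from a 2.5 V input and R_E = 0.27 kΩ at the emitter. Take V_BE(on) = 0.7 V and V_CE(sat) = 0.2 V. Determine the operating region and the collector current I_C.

saturation; I_C ≈ 1.2 mA

Assume active: I_B = (2.5 − 0.7)/(47 + 201×0.27) = 0.0178 mA, I_C = β·I_B = 3.55 mA.
Then V_CE = 6 − 3.55×4.7 − 3.57×0.27 = -11.7 V < 0.2 V — the active assumption fails.
Re-solve with V_CE = 0.2 V. KCL at the emitter: V_E/R_E = (V_BB−0.7−V_E)/R_B + (V_CC−0.2−V_E)/R_C, giving V_E = 0.323 V.
I_C = (V_CC − 0.2 − V_E)/R_C = (5.8 − 0.323)/4.7 = 1.17 mA.
Check: I_B = (1.8 − 0.323)/47 = 0.0314 mA, and β·I_B = 6.28 mA > I_C, confirming saturation.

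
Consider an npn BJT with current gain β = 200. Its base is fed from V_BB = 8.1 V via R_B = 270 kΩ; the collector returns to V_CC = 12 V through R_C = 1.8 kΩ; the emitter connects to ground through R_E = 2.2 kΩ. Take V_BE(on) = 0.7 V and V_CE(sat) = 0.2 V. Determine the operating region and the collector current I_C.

Assume active. Base-emitter loop: I_B = (V_BB − V_BE)/(R_B + (β+1)R_E) = (8.1 − 0.7)/(270 + 201×2.2) = 0.0104 mA.
I_C = β·I_B = 200×0.0104 = 2.08 mA.
V_CE = V_CC − I_C·R_C − I_E·R_E = 12 − 2.08×1.8 − 2.09×2.2 = 3.66 V > V_CE(sat), so the active-region assumption holds.

active; I_C ≈ 2.1 mA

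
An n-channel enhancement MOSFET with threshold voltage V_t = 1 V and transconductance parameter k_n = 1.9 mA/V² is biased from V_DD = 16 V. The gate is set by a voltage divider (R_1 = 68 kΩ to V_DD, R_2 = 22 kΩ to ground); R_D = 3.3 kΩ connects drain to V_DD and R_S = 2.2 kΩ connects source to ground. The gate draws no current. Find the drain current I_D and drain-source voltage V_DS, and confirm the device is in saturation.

I_D ≈ 0.88 mA, V_DS ≈ 11 V

V_G = V_DD·R_2/(R_1+R_2) = 16×22/90 = 3.91 V.
Assume saturation: I_D = (k_n/2)(V_GS − V_t)² with V_GS = V_G − I_D·R_S = 3.91 − 2.2·I_D.
Substituting gives 4.6·I_D² − 13.2·I_D + 8.05 = 0, with roots I_D = 0.885 or 1.98 mA.
The root I_D = 1.98 mA gives V_GS = -0.443 V ≤ V_t, so take I_D = 0.885 mA.
Then V_GS = 1.96 V and V_DS = V_DD − I_D(R_D+R_S) = 16 − 0.885×5.5 = 11.1 V.
Saturation requires V_DS ≥ V_GS − V_t = 0.965 V; 11.1 ≥ 0.965 ✓.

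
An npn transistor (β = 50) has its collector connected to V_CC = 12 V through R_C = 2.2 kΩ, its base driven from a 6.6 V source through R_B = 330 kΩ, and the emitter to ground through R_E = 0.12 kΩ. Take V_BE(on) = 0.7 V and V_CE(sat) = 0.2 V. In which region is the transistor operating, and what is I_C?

Assume active. Base-emitter loop: I_B = (V_BB − V_BE)/(R_B + (β+1)R_E) = (6.6 − 0.7)/(330 + 51×0.12) = 0.0176 mA.
I_C = β·I_B = 50×0.0176 = 0.878 mA.
V_CE = V_CC − I_C·R_C − I_E·R_E = 12 − 0.878×2.2 − 0.895×0.12 = 9.96 V > V_CE(sat), so the active-region assumption holds.

active; I_C ≈ 0.88 mA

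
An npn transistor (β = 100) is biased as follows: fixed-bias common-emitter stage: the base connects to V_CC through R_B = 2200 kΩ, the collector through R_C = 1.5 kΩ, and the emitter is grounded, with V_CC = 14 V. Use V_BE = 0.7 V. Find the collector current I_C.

I_C ≈ 0.6 mA

Base loop: V_CC = I_B·R_B + V_BE, so I_B = (14 − 0.7)/2200 kΩ = 0.00605 mA.
In the active region I_C = β·I_B = 100 × 0.00605 = 0.605 mA.
Collector loop: V_CE = V_CC − I_C·R_C = 14 − 0.605×1.5 = 13.1 V.
Since V_CE = 13.1 V > V_CE(sat) ≈ 0.2 V, the transistor is in the active region as assumed.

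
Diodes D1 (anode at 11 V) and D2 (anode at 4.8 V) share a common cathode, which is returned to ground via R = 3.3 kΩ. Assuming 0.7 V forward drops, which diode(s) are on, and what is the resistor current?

Only D1 conducts; I_R ≈ 3.1 mA

Assume both conduct. Then node N would need to be at both 11−0.7 = 10.3 V and 4.8−0.7 = 4.1 V, which is impossible.
Assume only D1 conducts: V_N = 11 − 0.7 = 10.3 V, so I_R = 10.3/3.3 = 3.12 mA.
Check D2: its anode-to-cathode voltage is 4.8 − 10.3 = -5.5 V < 0.7 V, so it is off. The assumption is consistent.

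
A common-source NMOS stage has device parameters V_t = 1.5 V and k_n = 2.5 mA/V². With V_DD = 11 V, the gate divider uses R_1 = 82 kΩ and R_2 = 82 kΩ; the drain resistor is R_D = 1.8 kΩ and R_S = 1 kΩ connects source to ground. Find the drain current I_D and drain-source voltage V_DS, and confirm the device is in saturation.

V_G = V_DD·R_2/(R_1+R_2) = 11×82/164 = 5.5 V.
Assume saturation: I_D = (k_n/2)(V_GS − V_t)² with V_GS = V_G − I_D·R_S = 5.5 − 1·I_D.
Substituting gives 1.25·I_D² − 11·I_D + 20 = 0, with roots I_D = 2.57 or 6.23 mA.
The root I_D = 6.23 mA gives V_GS = -0.733 V ≤ V_t, so take I_D = 2.57 mA.
Then V_GS = 2.93 V and V_DS = V_DD − I_D(R_D+R_S) = 11 − 2.57×2.8 = 3.81 V.
Saturation requires V_DS ≥ V_GS − V_t = 1.43 V; 3.81 ≥ 1.43 ✓.

I_D ≈ 2.6 mA, V_DS ≈ 3.8 V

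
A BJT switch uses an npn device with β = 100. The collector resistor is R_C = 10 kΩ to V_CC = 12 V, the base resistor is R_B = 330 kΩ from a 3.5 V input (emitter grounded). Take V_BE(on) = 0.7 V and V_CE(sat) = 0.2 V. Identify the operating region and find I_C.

Assume active. Base-emitter loop: I_B = (V_BB − V_BE)/R_B = (3.5 − 0.7)/330 = 0.00848 mA.
I_C = β·I_B = 100×0.00848 = 0.848 mA.
V_CE = V_CC − I_C·R_C = 12 − 0.848×10 = 3.52 V > V_CE(sat), so the active-region assumption holds.

active; I_C ≈ 0.85 mA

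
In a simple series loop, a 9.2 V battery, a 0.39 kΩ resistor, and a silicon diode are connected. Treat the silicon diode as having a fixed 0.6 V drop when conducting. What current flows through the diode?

KVL around the loop: 9.2 = V_D + I·R = 0.6 + I × 0.39 kΩ.
So I = (9.2 − 0.6) / 0.39 kΩ = 8.6 / 0.39 = 22.1 mA.

I ≈ 22 mA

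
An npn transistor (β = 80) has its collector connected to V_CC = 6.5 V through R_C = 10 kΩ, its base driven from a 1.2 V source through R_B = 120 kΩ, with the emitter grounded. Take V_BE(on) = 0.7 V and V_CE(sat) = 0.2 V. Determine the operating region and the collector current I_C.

active; I_C ≈ 0.33 mA

Assume active. Base-emitter loop: I_B = (V_BB − V_BE)/R_B = (1.2 − 0.7)/120 = 0.00417 mA.
I_C = β·I_B = 80×0.00417 = 0.333 mA.
V_CE = V_CC − I_C·R_C = 6.5 − 0.333×10 = 3.17 V > V_CE(sat), so the active-region assumption holds.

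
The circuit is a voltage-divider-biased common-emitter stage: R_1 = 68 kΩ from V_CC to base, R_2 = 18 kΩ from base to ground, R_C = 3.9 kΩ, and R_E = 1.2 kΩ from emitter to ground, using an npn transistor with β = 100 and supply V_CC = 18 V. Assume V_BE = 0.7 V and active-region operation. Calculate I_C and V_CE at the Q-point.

I_C ≈ 2.3 mA, V_CE ≈ 6.4 V

Thevenize the base divider: V_Th = V_CC·R_2/(R_1+R_2) = 18×18/86 = 3.77 V, R_Th = R_1‖R_2 = 14.2 kΩ.
Base-emitter loop: V_Th = I_B·R_Th + V_BE + (β+1)I_B·R_E, so I_B = (3.77 − 0.7) / (14.2 + 101×1.2) = 0.0226 mA.
I_C = β·I_B = 100×0.0226 = 2.26 mA, and I_E = (β+1)I_B = 2.29 mA.
V_CE = V_CC − I_C·R_C − I_E·R_E = 18 − 2.26×3.9 − 2.29×1.2 = 6.42 V.
V_CE = 6.42 V > 0.2 V confirms active-region operation.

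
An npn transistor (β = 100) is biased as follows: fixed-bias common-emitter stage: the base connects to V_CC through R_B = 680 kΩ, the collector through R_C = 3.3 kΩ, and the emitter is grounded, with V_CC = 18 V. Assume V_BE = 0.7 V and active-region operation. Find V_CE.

V_CE ≈ 9.6 V

Base loop: V_CC = I_B·R_B + V_BE, so I_B = (18 − 0.7)/680 kΩ = 0.0254 mA.
In the active region I_C = β·I_B = 100 × 0.0254 = 2.54 mA.
Collector loop: V_CE = V_CC − I_C·R_C = 18 − 2.54×3.3 = 9.6 V.
Since V_CE = 9.6 V > V_CE(sat) ≈ 0.2 V, the transistor is in the active region as assumed.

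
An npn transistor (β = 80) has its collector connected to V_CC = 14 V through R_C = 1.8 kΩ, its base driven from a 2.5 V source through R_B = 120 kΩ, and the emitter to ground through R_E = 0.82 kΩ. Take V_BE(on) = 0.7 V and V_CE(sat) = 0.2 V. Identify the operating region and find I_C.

Assume active. Base-emitter loop: I_B = (V_BB − V_BE)/(R_B + (β+1)R_E) = (2.5 − 0.7)/(120 + 81×0.82) = 0.00966 mA.
I_C = β·I_B = 80×0.00966 = 0.772 mA.
V_CE = V_CC − I_C·R_C − I_E·R_E = 14 − 0.772×1.8 − 0.782×0.82 = 12 V > V_CE(sat), so the active-region assumption holds.

active; I_C ≈ 0.77 mA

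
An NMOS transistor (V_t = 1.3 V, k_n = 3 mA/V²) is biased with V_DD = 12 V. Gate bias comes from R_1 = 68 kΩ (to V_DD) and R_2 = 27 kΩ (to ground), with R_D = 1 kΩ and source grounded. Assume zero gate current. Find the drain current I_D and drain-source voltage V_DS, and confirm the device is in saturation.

I_D ≈ 6.7 mA, V_DS ≈ 5.3 V

V_G = V_DD·R_2/(R_1+R_2) = 12×27/95 = 3.41 V. With the source grounded, V_GS = V_G = 3.41 V.
Assume saturation: I_D = (k_n/2)(V_GS − V_t)² = (3/2)×(3.41 − 1.3)² = 1.5×2.11² = 6.68 mA.
V_DS = V_DD − I_D·R_D = 12 − 6.68×1 = 5.32 V.
Saturation requires V_DS ≥ V_GS − V_t = 2.11 V; 5.32 ≥ 2.11 ✓.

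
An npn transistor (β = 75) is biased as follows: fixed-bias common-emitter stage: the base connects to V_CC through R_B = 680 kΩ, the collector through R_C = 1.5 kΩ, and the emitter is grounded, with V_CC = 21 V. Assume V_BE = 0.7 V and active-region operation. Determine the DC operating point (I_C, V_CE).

I_C ≈ 2.2 mA, V_CE ≈ 18 V

Base loop: V_CC = I_B·R_B + V_BE, so I_B = (21 − 0.7)/680 kΩ = 0.0299 mA.
In the active region I_C = β·I_B = 75 × 0.0299 = 2.24 mA.
Collector loop: V_CE = V_CC − I_C·R_C = 21 − 2.24×1.5 = 17.6 V.
Since V_CE = 17.6 V > V_CE(sat) ≈ 0.2 V, the transistor is in the active region as assumed.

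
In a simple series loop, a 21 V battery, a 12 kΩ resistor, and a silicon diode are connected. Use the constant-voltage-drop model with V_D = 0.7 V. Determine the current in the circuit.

I ≈ 1.7 mA

KVL around the loop: 21 = V_D + I·R = 0.7 + I × 12 kΩ.
So I = (21 − 0.7) / 12 kΩ = 20.3 / 12 = 1.69 mA.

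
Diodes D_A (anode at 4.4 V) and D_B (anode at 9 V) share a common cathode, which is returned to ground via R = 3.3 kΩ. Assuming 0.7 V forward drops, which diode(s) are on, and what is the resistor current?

Assume both conduct. Then node N would need to be at both 4.4−0.7 = 3.7 V and 9−0.7 = 8.3 V, which is impossible.
Assume only D_B conducts: V_N = 9 − 0.7 = 8.3 V, so I_R = 8.3/3.3 = 2.52 mA.
Check D_A: its anode-to-cathode voltage is 4.4 − 8.3 = -3.9 V < 0.7 V, so it is off. The assumption is consistent.

Only D_B conducts; I_R ≈ 2.5 mA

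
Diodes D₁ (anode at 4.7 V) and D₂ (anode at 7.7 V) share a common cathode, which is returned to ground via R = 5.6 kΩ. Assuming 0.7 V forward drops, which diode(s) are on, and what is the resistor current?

Only D₂ conducts; I_R ≈ 1.2 mA

Assume both conduct. Then node N would need to be at both 4.7−0.7 = 4 V and 7.7−0.7 = 7 V, which is impossible.
Assume only D₂ conducts: V_N = 7.7 − 0.7 = 7 V, so I_R = 7/5.6 = 1.25 mA.
Check D₁: its anode-to-cathode voltage is 4.7 − 7 = -2.3 V < 0.7 V, so it is off. The assumption is consistent.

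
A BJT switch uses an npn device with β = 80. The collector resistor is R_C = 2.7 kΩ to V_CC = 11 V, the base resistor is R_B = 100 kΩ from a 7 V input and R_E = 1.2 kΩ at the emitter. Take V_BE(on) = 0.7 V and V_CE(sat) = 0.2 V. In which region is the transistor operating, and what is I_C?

active; I_C ≈ 2.6 mA

Assume active. Base-emitter loop: I_B = (V_BB − V_BE)/(R_B + (β+1)R_E) = (7 − 0.7)/(100 + 81×1.2) = 0.0319 mA.
I_C = β·I_B = 80×0.0319 = 2.56 mA.
V_CE = V_CC − I_C·R_C − I_E·R_E = 11 − 2.56×2.7 − 2.59×1.2 = 0.994 V > V_CE(sat), so the active-region assumption holds.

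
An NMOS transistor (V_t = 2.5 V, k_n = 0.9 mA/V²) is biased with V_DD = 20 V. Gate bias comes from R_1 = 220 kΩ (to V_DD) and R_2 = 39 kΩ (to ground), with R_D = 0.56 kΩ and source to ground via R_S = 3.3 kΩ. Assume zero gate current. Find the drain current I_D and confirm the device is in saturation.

V_G = V_DD·R_2/(R_1+R_2) = 20×39/259 = 3.01 V.
Assume saturation: I_D = (k_n/2)(V_GS − V_t)² with V_GS = V_G − I_D·R_S = 3.01 − 3.3·I_D.
Substituting gives 4.9·I_D² − 2.52·I_D + 0.118 = 0, with roots I_D = 0.052 or 0.462 mA.
The root I_D = 0.462 mA gives V_GS = 1.49 V ≤ V_t, so take I_D = 0.052 mA.
Then V_GS = 2.84 V and V_DS = V_DD − I_D(R_D+R_S) = 20 − 0.052×3.86 = 19.8 V.
Saturation requires V_DS ≥ V_GS − V_t = 0.34 V; 19.8 ≥ 0.34 ✓.

I_D ≈ 0.052 mA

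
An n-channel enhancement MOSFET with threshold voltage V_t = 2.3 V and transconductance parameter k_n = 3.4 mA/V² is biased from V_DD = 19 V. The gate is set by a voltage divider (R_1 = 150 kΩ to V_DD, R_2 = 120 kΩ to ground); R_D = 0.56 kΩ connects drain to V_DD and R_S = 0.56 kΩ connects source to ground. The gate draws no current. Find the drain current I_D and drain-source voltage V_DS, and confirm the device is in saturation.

I_D ≈ 7.3 mA, V_DS ≈ 11 V

V_G = V_DD·R_2/(R_1+R_2) = 19×120/270 = 8.44 V.
Assume saturation: I_D = (k_n/2)(V_GS − V_t)² with V_GS = V_G − I_D·R_S = 8.44 − 0.56·I_D.
Substituting gives 0.533·I_D² − 12.7·I_D + 64.2 = 0, with roots I_D = 7.28 or 16.5 mA.
The root I_D = 16.5 mA gives V_GS = -0.819 V ≤ V_t, so take I_D = 7.28 mA.
Then V_GS = 4.37 V and V_DS = V_DD − I_D(R_D+R_S) = 19 − 7.28×1.12 = 10.8 V.
Saturation requires V_DS ≥ V_GS − V_t = 2.07 V; 10.8 ≥ 2.07 ✓.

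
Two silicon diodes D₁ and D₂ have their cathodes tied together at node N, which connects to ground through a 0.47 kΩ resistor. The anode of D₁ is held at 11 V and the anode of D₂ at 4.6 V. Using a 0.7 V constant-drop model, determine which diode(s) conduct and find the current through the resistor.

Only D₁ conducts; I_R ≈ 22 mA

Assume both conduct. Then node N would need to be at both 11−0.7 = 10.3 V and 4.6−0.7 = 3.9 V, which is impossible.
Assume only D₁ conducts: V_N = 11 − 0.7 = 10.3 V, so I_R = 10.3/0.47 = 21.9 mA.
Check D₂: its anode-to-cathode voltage is 4.6 − 10.3 = -5.7 V < 0.7 V, so it is off. The assumption is consistent.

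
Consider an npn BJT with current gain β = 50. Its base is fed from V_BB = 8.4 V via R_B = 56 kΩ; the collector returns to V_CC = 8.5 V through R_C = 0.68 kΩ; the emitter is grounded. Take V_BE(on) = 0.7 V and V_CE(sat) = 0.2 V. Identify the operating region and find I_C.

active; I_C ≈ 6.9 mA

Assume active. Base-emitter loop: I_B = (V_BB − V_BE)/R_B = (8.4 − 0.7)/56 = 0.138 mA.
I_C = β·I_B = 50×0.138 = 6.88 mA.
V_CE = V_CC − I_C·R_C = 8.5 − 6.88×0.68 = 3.82 V > V_CE(sat), so the active-region assumption holds.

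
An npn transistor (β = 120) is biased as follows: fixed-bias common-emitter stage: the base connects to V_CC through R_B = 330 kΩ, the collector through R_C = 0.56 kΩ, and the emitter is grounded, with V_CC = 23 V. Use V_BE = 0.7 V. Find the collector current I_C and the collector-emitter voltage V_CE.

Base loop: V_CC = I_B·R_B + V_BE, so I_B = (23 − 0.7)/330 kΩ = 0.0676 mA.
In the active region I_C = β·I_B = 120 × 0.0676 = 8.11 mA.
Collector loop: V_CE = V_CC − I_C·R_C = 23 − 8.11×0.56 = 18.5 V.
Since V_CE = 18.5 V > V_CE(sat) ≈ 0.2 V, the transistor is in the active region as assumed.

I_C ≈ 8.1 mA, V_CE ≈ 18 V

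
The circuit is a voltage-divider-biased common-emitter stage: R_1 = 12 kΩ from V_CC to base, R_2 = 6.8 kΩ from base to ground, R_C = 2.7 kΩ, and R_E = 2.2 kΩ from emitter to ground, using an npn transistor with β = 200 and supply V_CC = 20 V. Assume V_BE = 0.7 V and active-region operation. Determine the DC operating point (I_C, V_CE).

Thevenize the base divider: V_Th = V_CC·R_2/(R_1+R_2) = 20×6.8/18.8 = 7.23 V, R_Th = R_1‖R_2 = 4.34 kΩ.
Base-emitter loop: V_Th = I_B·R_Th + V_BE + (β+1)I_B·R_E, so I_B = (7.23 − 0.7) / (4.34 + 201×2.2) = 0.0146 mA.
I_C = β·I_B = 200×0.0146 = 2.93 mA, and I_E = (β+1)I_B = 2.94 mA.
V_CE = V_CC − I_C·R_C − I_E·R_E = 20 − 2.93×2.7 − 2.94×2.2 = 5.63 V.
V_CE = 5.63 V > 0.2 V confirms active-region operation.

I_C ≈ 2.9 mA, V_CE ≈ 5.6 V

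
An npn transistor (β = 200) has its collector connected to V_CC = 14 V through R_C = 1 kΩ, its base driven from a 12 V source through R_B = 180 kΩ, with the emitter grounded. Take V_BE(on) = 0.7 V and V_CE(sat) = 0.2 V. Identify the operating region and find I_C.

active; I_C ≈ 13 mA

Assume active. Base-emitter loop: I_B = (V_BB − V_BE)/R_B = (12 − 0.7)/180 = 0.0628 mA.
I_C = β·I_B = 200×0.0628 = 12.6 mA.
V_CE = V_CC − I_C·R_C = 14 − 12.6×1 = 1.44 V > V_CE(sat), so the active-region assumption holds.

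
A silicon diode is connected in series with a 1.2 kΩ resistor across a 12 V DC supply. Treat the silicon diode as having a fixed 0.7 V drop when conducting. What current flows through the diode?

I ≈ 9.4 mA

KVL around the loop: 12 = V_D + I·R = 0.7 + I × 1.2 kΩ.
So I = (12 − 0.7) / 1.2 kΩ = 11.3 / 1.2 = 9.42 mA.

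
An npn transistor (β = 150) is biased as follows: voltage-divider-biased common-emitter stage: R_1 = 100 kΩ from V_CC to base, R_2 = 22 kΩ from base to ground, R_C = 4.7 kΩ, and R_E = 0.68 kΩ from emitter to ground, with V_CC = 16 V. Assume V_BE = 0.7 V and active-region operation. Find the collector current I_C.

I_C ≈ 2.7 mA

Thevenize the base divider: V_Th = V_CC·R_2/(R_1+R_2) = 16×22/122 = 2.89 V, R_Th = R_1‖R_2 = 18 kΩ.
Base-emitter loop: V_Th = I_B·R_Th + V_BE + (β+1)I_B·R_E, so I_B = (2.89 − 0.7) / (18 + 151×0.68) = 0.0181 mA.
I_C = β·I_B = 150×0.0181 = 2.72 mA, and I_E = (β+1)I_B = 2.73 mA.
V_CE = V_CC − I_C·R_C − I_E·R_E = 16 − 2.72×4.7 − 2.73×0.68 = 1.38 V.
V_CE = 1.38 V > 0.2 V confirms active-region operation.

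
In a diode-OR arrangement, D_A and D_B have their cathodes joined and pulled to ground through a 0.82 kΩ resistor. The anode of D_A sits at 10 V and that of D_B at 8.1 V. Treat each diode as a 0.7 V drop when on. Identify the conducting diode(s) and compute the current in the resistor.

Only D_A conducts; I_R ≈ 11 mA

Assume both conduct. Then node N would need to be at both 10−0.7 = 9.3 V and 8.1−0.7 = 7.4 V, which is impossible.
Assume only D_A conducts: V_N = 10 − 0.7 = 9.3 V, so I_R = 9.3/0.82 = 11.3 mA.
Check D_B: its anode-to-cathode voltage is 8.1 − 9.3 = -1.2 V < 0.7 V, so it is off. The assumption is consistent.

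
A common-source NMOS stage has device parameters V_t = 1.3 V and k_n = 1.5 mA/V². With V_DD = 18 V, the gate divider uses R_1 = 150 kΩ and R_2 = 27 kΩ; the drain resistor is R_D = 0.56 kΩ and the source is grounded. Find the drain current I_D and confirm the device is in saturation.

V_G = V_DD·R_2/(R_1+R_2) = 18×27/177 = 2.75 V. With the source grounded, V_GS = V_G = 2.75 V.
Assume saturation: I_D = (k_n/2)(V_GS − V_t)² = (1.5/2)×(2.75 − 1.3)² = 0.75×1.45² = 1.57 mA.
V_DS = V_DD − I_D·R_D = 18 − 1.57×0.56 = 17.1 V.
Saturation requires V_DS ≥ V_GS − V_t = 1.45 V; 17.1 ≥ 1.45 ✓.

I_D ≈ 1.6 mA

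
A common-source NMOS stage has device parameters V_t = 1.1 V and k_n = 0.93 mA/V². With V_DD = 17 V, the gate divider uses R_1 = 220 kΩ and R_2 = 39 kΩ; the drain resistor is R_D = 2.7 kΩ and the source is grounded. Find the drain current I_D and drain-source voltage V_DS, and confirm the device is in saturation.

V_G = V_DD·R_2/(R_1+R_2) = 17×39/259 = 2.56 V. With the source grounded, V_GS = V_G = 2.56 V.
Assume saturation: I_D = (k_n/2)(V_GS − V_t)² = (0.93/2)×(2.56 − 1.1)² = 0.465×1.46² = 0.991 mA.
V_DS = V_DD − I_D·R_D = 17 − 0.991×2.7 = 14.3 V.
Saturation requires V_DS ≥ V_GS − V_t = 1.46 V; 14.3 ≥ 1.46 ✓.

I_D ≈ 0.99 mA, V_DS ≈ 14 V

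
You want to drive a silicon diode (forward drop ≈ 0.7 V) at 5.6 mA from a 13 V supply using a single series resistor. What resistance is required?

R ≈ 2.2 kΩ

The resistor drops V_S − V_D = 13 − 0.7 = 12.3 V at 5.6 mA.
R = 12.3 V / 5.6 mA = 2.2 kΩ.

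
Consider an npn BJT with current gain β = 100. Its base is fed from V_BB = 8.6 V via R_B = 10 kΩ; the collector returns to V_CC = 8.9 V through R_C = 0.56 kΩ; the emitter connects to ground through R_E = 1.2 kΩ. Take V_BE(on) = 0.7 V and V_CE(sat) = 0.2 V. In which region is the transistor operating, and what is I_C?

Assume active: I_B = (8.6 − 0.7)/(10 + 101×1.2) = 0.0602 mA, I_C = β·I_B = 6.02 mA.
Then V_CE = 8.9 − 6.02×0.56 − 6.08×1.2 = -1.77 V < 0.2 V — the active assumption fails.
Re-solve with V_CE = 0.2 V. KCL at the emitter: V_E/R_E = (V_BB−0.7−V_E)/R_B + (V_CC−0.2−V_E)/R_C, giving V_E = 6 V.
I_C = (V_CC − 0.2 − V_E)/R_C = (8.7 − 6)/0.56 = 4.81 mA.
Check: I_B = (7.9 − 6)/10 = 0.19 mA, and β·I_B = 19 mA > I_C, confirming saturation.

saturation; I_C ≈ 4.8 mA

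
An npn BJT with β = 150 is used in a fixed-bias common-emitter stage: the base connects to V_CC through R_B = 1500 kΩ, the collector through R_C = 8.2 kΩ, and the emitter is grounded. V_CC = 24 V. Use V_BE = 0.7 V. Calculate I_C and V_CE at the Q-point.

I_C ≈ 2.3 mA, V_CE ≈ 4.9 V

Base loop: V_CC = I_B·R_B + V_BE, so I_B = (24 − 0.7)/1500 kΩ = 0.0155 mA.
In the active region I_C = β·I_B = 150 × 0.0155 = 2.33 mA.
Collector loop: V_CE = V_CC − I_C·R_C = 24 − 2.33×8.2 = 4.89 V.
Since V_CE = 4.89 V > V_CE(sat) ≈ 0.2 V, the transistor is in the active region as assumed.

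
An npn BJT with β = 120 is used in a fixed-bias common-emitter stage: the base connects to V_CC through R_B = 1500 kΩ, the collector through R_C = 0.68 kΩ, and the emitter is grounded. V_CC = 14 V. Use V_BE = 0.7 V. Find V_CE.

V_CE ≈ 13 V

Base loop: V_CC = I_B·R_B + V_BE, so I_B = (14 − 0.7)/1500 kΩ = 0.00887 mA.
In the active region I_C = β·I_B = 120 × 0.00887 = 1.06 mA.
Collector loop: V_CE = V_CC − I_C·R_C = 14 − 1.06×0.68 = 13.3 V.
Since V_CE = 13.3 V > V_CE(sat) ≈ 0.2 V, the transistor is in the active region as assumed.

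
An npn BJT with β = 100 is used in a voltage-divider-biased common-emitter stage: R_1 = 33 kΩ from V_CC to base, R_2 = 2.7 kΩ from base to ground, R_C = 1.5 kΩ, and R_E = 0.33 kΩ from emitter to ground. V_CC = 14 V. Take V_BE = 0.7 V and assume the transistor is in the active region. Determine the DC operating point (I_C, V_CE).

Thevenize the base divider: V_Th = V_CC·R_2/(R_1+R_2) = 14×2.7/35.7 = 1.06 V, R_Th = R_1‖R_2 = 2.5 kΩ.
Base-emitter loop: V_Th = I_B·R_Th + V_BE + (β+1)I_B·R_E, so I_B = (1.06 − 0.7) / (2.5 + 101×0.33) = 0.01 mA.
I_C = β·I_B = 100×0.01 = 1 mA, and I_E = (β+1)I_B = 1.01 mA.
V_CE = V_CC − I_C·R_C − I_E·R_E = 14 − 1×1.5 − 1.01×0.33 = 12.2 V.
V_CE = 12.2 V > 0.2 V confirms active-region operation.

I_C ≈ 1 mA, V_CE ≈ 12 V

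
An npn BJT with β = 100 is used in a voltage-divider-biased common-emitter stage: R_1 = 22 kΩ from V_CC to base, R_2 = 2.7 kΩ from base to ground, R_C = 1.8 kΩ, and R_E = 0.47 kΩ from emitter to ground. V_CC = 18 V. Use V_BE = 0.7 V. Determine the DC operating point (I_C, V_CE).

Thevenize the base divider: V_Th = V_CC·R_2/(R_1+R_2) = 18×2.7/24.7 = 1.97 V, R_Th = R_1‖R_2 = 2.4 kΩ.
Base-emitter loop: V_Th = I_B·R_Th + V_BE + (β+1)I_B·R_E, so I_B = (1.97 − 0.7) / (2.4 + 101×0.47) = 0.0254 mA.
I_C = β·I_B = 100×0.0254 = 2.54 mA, and I_E = (β+1)I_B = 2.57 mA.
V_CE = V_CC − I_C·R_C − I_E·R_E = 18 − 2.54×1.8 − 2.57×0.47 = 12.2 V.
V_CE = 12.2 V > 0.2 V confirms active-region operation.

I_C ≈ 2.5 mA, V_CE ≈ 12 V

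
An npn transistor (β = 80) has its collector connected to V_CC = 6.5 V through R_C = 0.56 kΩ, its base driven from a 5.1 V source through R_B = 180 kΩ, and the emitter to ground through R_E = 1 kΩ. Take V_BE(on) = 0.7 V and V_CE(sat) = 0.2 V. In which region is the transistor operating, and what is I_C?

Assume active. Base-emitter loop: I_B = (V_BB − V_BE)/(R_B + (β+1)R_E) = (5.1 − 0.7)/(180 + 81×1) = 0.0169 mA.
I_C = β·I_B = 80×0.0169 = 1.35 mA.
V_CE = V_CC − I_C·R_C − I_E·R_E = 6.5 − 1.35×0.56 − 1.37×1 = 4.38 V > V_CE(sat), so the active-region assumption holds.

active; I_C ≈ 1.3 mA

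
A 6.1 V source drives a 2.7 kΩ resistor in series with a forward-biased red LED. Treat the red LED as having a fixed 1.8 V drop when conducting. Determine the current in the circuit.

I ≈ 1.6 mA

KVL around the loop: 6.1 = V_D + I·R = 1.8 + I × 2.7 kΩ.
So I = (6.1 − 1.8) / 2.7 kΩ = 4.3 / 2.7 = 1.59 mA.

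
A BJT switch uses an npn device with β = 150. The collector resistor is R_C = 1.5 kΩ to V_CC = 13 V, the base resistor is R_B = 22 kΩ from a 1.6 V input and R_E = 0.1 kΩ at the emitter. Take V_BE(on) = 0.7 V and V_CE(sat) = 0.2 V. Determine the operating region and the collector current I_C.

active; I_C ≈ 3.6 mA

Assume active. Base-emitter loop: I_B = (V_BB − V_BE)/(R_B + (β+1)R_E) = (1.6 − 0.7)/(22 + 151×0.1) = 0.0243 mA.
I_C = β·I_B = 150×0.0243 = 3.64 mA.
V_CE = V_CC − I_C·R_C − I_E·R_E = 13 − 3.64×1.5 − 3.66×0.1 = 7.18 V > V_CE(sat), so the active-region assumption holds.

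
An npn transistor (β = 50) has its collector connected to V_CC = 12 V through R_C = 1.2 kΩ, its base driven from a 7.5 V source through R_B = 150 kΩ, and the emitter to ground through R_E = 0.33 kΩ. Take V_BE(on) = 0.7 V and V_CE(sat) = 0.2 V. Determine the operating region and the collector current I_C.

Assume active. Base-emitter loop: I_B = (V_BB − V_BE)/(R_B + (β+1)R_E) = (7.5 − 0.7)/(150 + 51×0.33) = 0.0408 mA.
I_C = β·I_B = 50×0.0408 = 2.04 mA.
V_CE = V_CC − I_C·R_C − I_E·R_E = 12 − 2.04×1.2 − 2.08×0.33 = 8.87 V > V_CE(sat), so the active-region assumption holds.

active; I_C ≈ 2 mA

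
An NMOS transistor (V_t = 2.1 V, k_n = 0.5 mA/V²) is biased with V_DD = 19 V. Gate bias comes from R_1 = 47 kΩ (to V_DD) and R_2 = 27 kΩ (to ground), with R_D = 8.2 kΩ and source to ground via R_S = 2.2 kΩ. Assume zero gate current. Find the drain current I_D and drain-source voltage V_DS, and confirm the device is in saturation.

V_G = V_DD·R_2/(R_1+R_2) = 19×27/74 = 6.93 V.
Assume saturation: I_D = (k_n/2)(V_GS − V_t)² with V_GS = V_G − I_D·R_S = 6.93 − 2.2·I_D.
Substituting gives 1.21·I_D² − 6.32·I_D + 5.84 = 0, with roots I_D = 1.2 or 4.02 mA.
The root I_D = 4.02 mA gives V_GS = -1.91 V ≤ V_t, so take I_D = 1.2 mA.
Then V_GS = 4.29 V and V_DS = V_DD − I_D(R_D+R_S) = 19 − 1.2×10.4 = 6.51 V.
Saturation requires V_DS ≥ V_GS − V_t = 2.19 V; 6.51 ≥ 2.19 ✓.

I_D ≈ 1.2 mA, V_DS ≈ 6.5 V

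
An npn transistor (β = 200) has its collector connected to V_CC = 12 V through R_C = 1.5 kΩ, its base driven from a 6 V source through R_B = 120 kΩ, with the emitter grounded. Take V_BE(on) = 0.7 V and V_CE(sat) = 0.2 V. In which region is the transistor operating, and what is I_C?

Assume active: I_B = (6 − 0.7)/120 = 0.0442 mA, giving I_C = β·I_B = 8.83 mA.
But then V_CE = 12 − 8.83×1.5 = -1.25 V < V_CE(sat) = 0.2 V — impossible in the active region.
So the transistor is saturated. With V_CE = 0.2 V, I_C = (V_CC − 0.2)/R_C = 11.8/1.5 = 7.87 mA.
Check: β·I_B = 8.83 mA > I_C = 7.87 mA, confirming saturation.

saturation; I_C ≈ 7.9 mA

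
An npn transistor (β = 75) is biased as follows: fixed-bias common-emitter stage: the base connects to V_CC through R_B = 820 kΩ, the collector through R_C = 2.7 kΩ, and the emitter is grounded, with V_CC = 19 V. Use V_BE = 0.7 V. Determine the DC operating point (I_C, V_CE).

I_C ≈ 1.7 mA, V_CE ≈ 14 V

Base loop: V_CC = I_B·R_B + V_BE, so I_B = (19 − 0.7)/820 kΩ = 0.0223 mA.
In the active region I_C = β·I_B = 75 × 0.0223 = 1.67 mA.
Collector loop: V_CE = V_CC − I_C·R_C = 19 − 1.67×2.7 = 14.5 V.
Since V_CE = 14.5 V > V_CE(sat) ≈ 0.2 V, the transistor is in the active region as assumed.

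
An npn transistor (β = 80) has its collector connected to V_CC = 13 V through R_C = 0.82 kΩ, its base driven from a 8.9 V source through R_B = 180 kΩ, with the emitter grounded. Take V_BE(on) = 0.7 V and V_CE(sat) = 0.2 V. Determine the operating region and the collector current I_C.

Assume active. Base-emitter loop: I_B = (V_BB − V_BE)/R_B = (8.9 − 0.7)/180 = 0.0456 mA.
I_C = β·I_B = 80×0.0456 = 3.64 mA.
V_CE = V_CC − I_C·R_C = 13 − 3.64×0.82 = 10 V > V_CE(sat), so the active-region assumption holds.

active; I_C ≈ 3.6 mA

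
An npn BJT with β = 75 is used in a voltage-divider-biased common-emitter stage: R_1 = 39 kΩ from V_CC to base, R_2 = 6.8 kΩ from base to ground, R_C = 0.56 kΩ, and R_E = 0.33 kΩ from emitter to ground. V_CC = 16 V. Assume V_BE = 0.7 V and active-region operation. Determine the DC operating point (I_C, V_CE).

I_C ≈ 4.1 mA, V_CE ≈ 12 V

Thevenize the base divider: V_Th = V_CC·R_2/(R_1+R_2) = 16×6.8/45.8 = 2.38 V, R_Th = R_1‖R_2 = 5.79 kΩ.
Base-emitter loop: V_Th = I_B·R_Th + V_BE + (β+1)I_B·R_E, so I_B = (2.38 − 0.7) / (5.79 + 76×0.33) = 0.0543 mA.
I_C = β·I_B = 75×0.0543 = 4.07 mA, and I_E = (β+1)I_B = 4.13 mA.
V_CE = V_CC − I_C·R_C − I_E·R_E = 16 − 4.07×0.56 − 4.13×0.33 = 12.4 V.
V_CE = 12.4 V > 0.2 V confirms active-region operation.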